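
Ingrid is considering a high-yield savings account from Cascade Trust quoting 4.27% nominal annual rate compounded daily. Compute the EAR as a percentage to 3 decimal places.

EAR = (1 + 0.0427/365)^365 − 1.
= 1.043622 − 1 = 4.362%.

4.362%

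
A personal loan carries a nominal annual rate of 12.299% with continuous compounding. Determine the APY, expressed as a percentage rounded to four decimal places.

With continuous compounding, EAR = e^0.12299 − 1.
e^0.12299 = 1.130873, so EAR = 0.130873 = 13.0873%.

13.0873%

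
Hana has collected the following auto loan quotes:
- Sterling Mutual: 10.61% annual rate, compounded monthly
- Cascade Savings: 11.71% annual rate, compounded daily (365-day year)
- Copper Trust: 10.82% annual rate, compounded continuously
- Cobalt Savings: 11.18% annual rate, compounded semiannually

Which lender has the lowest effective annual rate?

Sterling Mutual: (1 + 0.1061/12)^12 − 1 = 11.141%
Cascade Savings: (1 + 0.1171/365)^365 − 1 = 12.421%
Copper Trust: e^0.1082 − 1 = 11.427%
Cobalt Savings: (1 + 0.1118/2)^2 − 1 = 11.492%
The lowest effective annual rate is Sterling Mutual at 11.141%.

Sterling Mutual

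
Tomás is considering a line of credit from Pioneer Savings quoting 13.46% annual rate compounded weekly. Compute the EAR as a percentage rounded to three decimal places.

EAR = (1 + 0.1346/52)^52 − 1.
= (1 + 0.002588)^52 − 1 = 1.143880 − 1 = 14.388%.

14.388%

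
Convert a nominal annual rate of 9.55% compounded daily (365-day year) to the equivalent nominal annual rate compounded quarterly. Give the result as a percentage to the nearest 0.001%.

EAR = (1 + 0.0955/365)^365 − 1 = 0.100195.
Solve (1 + r/4)^4 = 1.100195: r/4 = 1.100195^(1/4) − 1 = 0.024159, so r = 0.096636 = 9.664%.

9.664%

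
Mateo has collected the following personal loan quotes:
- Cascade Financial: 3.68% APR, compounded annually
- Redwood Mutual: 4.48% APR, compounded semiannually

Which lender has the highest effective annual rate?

Redwood Mutual

Cascade Financial: compounded annually, EAR = 3.680%
Redwood Mutual: (1 + 0.0448/2)^2 − 1 = 4.530%
The highest effective annual rate is Redwood Mutual at 4.530%.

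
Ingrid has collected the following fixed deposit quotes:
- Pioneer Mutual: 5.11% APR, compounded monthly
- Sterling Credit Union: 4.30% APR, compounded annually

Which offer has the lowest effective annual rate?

Pioneer Mutual: (1 + 0.0511/12)^12 − 1 = 5.231%
Sterling Credit Union: compounded annually, EAR = 4.300%
The lowest effective annual rate is Sterling Credit Union at 4.300%.

Sterling Credit Union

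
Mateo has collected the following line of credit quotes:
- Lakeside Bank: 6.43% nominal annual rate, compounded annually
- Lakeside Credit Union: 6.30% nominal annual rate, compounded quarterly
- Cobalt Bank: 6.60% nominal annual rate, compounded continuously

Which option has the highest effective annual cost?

Cobalt Bank

Lakeside Bank: compounded annually, EAR = 6.430%
Lakeside Credit Union: (1 + 0.0630/4)^4 − 1 = 6.450%
Cobalt Bank: e^0.0660 − 1 = 6.823%
The highest effective annual rate is Cobalt Bank at 6.823%.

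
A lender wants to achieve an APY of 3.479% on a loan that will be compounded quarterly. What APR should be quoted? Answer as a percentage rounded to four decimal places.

(1 + r/4)^4 − 1 = 0.03479, so 1 + r/4 = 1.03479^(1/4).
r/4 = 0.008586, so r = 0.034345 = 3.4345%.

3.4345%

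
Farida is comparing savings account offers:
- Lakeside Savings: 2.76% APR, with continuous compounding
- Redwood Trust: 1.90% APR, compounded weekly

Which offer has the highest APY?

Lakeside Savings

Lakeside Savings: e^0.0276 − 1 = 2.798%
Redwood Trust: (1 + 0.0190/52)^52 − 1 = 1.918%
The highest effective annual rate is Lakeside Savings at 2.798%.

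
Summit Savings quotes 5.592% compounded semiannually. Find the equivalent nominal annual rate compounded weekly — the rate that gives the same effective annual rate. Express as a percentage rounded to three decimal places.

5.518%

EAR = (1 + 0.05592/2)^2 − 1 = 0.056702.
Solve (1 + r/52)^52 = 1.056702: r/52 = 1.056702^(1/52) − 1 = 0.001061, so r = 0.055182 = 5.518%.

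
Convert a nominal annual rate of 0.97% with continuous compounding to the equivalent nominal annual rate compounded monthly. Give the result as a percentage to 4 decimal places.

EAR under continuous compounding: e^0.0097 − 1 = 0.009747.
Solve (1 + r/12)^12 = 1.009747: r/12 = 1.009747^(1/12) − 1 = 0.000809, so r = 0.009704 = 0.9704%.

0.9704%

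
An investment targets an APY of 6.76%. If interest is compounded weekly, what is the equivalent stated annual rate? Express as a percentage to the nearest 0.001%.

(1 + r/52)^52 − 1 = 0.0676, so 1 + r/52 = 1.0676^(1/52).
r/52 = 0.001259, so r = 0.065454 = 6.545%.

6.545%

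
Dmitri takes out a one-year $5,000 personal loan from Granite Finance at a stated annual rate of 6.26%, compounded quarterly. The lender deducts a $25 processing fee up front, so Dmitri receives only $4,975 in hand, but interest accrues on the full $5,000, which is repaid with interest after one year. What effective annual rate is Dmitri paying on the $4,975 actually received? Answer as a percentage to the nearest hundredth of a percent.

Amount owed after one year: 5,000 × (1 + 0.0626/4)^4 = 5,000 × 1.064085 = $5,320.42.
Effective rate on net proceeds: 5,320.42 / 4,975 − 1 = 0.069432 = 6.94%.

6.94%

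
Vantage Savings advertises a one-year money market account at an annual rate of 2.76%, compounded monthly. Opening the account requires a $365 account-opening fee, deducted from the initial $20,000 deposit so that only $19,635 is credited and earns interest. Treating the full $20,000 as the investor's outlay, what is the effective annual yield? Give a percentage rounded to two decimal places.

0.92%

Value after one year: 19,635 × (1 + 0.0276/12)^12 = 19,635 × 1.027952 = $20,183.83.
Effective yield on the $20,000 outlay: 20,183.83 / 20,000 − 1 = 0.009192 = 0.92%.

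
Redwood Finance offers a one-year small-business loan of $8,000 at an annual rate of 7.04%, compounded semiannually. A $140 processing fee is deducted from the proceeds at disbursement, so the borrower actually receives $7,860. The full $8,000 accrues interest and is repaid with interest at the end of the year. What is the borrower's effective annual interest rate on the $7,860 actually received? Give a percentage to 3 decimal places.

Amount owed after one year: 8,000 × (1 + 0.0704/2)^2 = 8,000 × 1.071639 = $8,573.11.
Effective rate on net proceeds: 8,573.11 / 7,860 − 1 = 0.090727 = 9.073%.

9.073%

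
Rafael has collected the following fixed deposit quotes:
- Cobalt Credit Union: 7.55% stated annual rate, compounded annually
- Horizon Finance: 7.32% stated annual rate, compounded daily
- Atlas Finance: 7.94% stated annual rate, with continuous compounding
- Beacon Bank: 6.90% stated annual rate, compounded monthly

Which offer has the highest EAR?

Atlas Finance

Cobalt Credit Union: compounded annually, EAR = 7.550%
Horizon Finance: (1 + 0.0732/365)^365 − 1 = 7.594%
Atlas Finance: e^0.0794 − 1 = 8.264%
Beacon Bank: (1 + 0.0690/12)^12 − 1 = 7.122%
The highest effective annual rate is Atlas Finance at 8.264%.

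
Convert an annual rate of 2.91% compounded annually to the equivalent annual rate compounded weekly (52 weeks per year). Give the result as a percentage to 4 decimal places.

Compounded annually, EAR = nominal = 0.029100.
Solve (1 + r/52)^52 = 1.029100: r/52 = 1.029100^(1/52) − 1 = 0.000552, so r = 0.028693 = 2.8693%.

2.8693%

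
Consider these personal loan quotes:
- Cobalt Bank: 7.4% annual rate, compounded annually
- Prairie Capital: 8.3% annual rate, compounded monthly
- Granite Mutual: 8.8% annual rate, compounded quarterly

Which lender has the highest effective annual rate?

Granite Mutual

Cobalt Bank: compounded annually, EAR = 7.400%
Prairie Capital: (1 + 0.083/12)^12 − 1 = 8.623%
Granite Mutual: (1 + 0.088/4)^4 − 1 = 9.095%
The highest effective annual rate is Granite Mutual at 9.095%.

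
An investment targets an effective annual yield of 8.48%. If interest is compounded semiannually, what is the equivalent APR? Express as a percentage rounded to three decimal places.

(1 + r/2)^2 − 1 = 0.0848, so 1 + r/2 = 1.0848^(1/2).
r/2 = 0.041537, so r = 0.083075 = 8.307%.

8.307%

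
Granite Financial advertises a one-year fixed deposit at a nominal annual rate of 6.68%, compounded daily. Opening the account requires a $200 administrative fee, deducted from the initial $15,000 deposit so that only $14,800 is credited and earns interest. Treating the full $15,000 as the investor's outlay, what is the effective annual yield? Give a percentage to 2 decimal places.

Value after one year: 14,800 × (1 + 0.0668/365)^365 = 14,800 × 1.069075 = $15,822.31.
Effective yield on the $15,000 outlay: 15,822.31 / 15,000 − 1 = 0.054821 = 5.48%.

5.48%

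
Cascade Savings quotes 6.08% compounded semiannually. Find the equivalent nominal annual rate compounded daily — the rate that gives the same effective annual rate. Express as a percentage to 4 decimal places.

5.9899%

EAR = (1 + 0.0608/2)^2 − 1 = 0.061724.
Solve (1 + r/365)^365 = 1.061724: r/365 = 1.061724^(1/365) − 1 = 0.000164, so r = 0.059899 = 5.9899%.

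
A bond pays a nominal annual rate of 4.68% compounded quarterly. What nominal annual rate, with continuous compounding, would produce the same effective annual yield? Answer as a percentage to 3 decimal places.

EAR = (1 + 0.0468/4)^4 − 1 = 0.047628.
Equivalent continuous rate: r = ln(1 + 0.047628) = 0.046528 = 4.653%.

4.653%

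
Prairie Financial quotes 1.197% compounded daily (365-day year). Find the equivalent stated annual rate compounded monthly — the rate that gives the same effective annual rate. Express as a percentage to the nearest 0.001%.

1.198%

EAR = (1 + 0.01197/365)^365 − 1 = 0.012042.
Solve (1 + r/12)^12 = 1.012042: r/12 = 1.012042^(1/12) − 1 = 0.000998, so r = 0.011976 = 1.198%.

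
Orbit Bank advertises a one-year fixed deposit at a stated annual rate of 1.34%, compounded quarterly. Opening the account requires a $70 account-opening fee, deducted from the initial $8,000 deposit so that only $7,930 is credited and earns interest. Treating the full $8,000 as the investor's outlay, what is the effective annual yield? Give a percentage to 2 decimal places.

0.46%

Value after one year: 7,930 × (1 + 0.0134/4)^4 = 7,930 × 1.013467 = $8,036.80.
Effective yield on the $8,000 outlay: 8,036.80 / 8,000 − 1 = 0.004600 = 0.46%.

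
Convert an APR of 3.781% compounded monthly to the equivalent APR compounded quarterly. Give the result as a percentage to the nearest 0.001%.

3.793%

EAR = (1 + 0.03781/12)^12 − 1 = 0.038472.
Solve (1 + r/4)^4 = 1.038472: r/4 = 1.038472^(1/4) − 1 = 0.009482, so r = 0.037929 = 3.793%.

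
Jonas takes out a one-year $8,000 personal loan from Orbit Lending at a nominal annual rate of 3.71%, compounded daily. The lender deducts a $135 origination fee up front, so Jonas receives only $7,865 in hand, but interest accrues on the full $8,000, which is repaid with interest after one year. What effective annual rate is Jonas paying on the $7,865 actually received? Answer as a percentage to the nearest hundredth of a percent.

Amount owed after one year: 8,000 × (1 + 0.0371/365)^365 = 8,000 × 1.037795 = $8,302.36.
Effective rate on net proceeds: 8,302.36 / 7,865 − 1 = 0.055608 = 5.56%.

5.56%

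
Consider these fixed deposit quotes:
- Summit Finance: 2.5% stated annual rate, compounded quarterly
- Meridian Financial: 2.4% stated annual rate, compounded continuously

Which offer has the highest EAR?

Summit Finance: (1 + 0.025/4)^4 − 1 = 2.524%
Meridian Financial: e^0.024 − 1 = 2.429%
The highest effective annual rate is Summit Finance at 2.524%.

Summit Finance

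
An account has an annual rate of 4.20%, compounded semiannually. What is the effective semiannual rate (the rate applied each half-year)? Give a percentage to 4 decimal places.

2.1000%

With a nominal annual rate compounded semiannually, the periodic rate is the nominal rate divided by 2.
i = 0.0420 / 2 = 0.0210000 = 2.1000%.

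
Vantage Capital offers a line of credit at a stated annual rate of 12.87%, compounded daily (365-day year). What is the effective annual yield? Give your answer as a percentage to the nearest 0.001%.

13.732%

EAR = (1 + 0.1287/365)^365 − 1.
= (1 + 0.000353)^365 − 1 = 1.137323 − 1 = 13.732%.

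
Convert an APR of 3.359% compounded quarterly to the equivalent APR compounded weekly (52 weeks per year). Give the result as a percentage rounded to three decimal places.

EAR = (1 + 0.03359/4)^4 − 1 = 0.034015.
Solve (1 + r/52)^52 = 1.034015: r/52 = 1.034015^(1/52) − 1 = 0.000643, so r = 0.033461 = 3.346%.

3.346%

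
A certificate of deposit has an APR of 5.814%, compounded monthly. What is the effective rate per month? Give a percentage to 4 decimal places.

With a nominal annual rate compounded monthly, the periodic rate is the nominal rate divided by 12.
i = 0.05814 / 12 = 0.0048450 = 0.4845%.

0.4845%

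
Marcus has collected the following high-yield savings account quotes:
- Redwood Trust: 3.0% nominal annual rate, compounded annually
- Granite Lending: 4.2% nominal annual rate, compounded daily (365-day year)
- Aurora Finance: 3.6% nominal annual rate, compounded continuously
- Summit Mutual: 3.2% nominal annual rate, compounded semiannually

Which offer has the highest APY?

Granite Lending

Redwood Trust: compounded annually, EAR = 3.000%
Granite Lending: (1 + 0.042/365)^365 − 1 = 4.289%
Aurora Finance: e^0.036 − 1 = 3.666%
Summit Mutual: (1 + 0.032/2)^2 − 1 = 3.226%
The highest effective annual rate is Granite Lending at 4.289%.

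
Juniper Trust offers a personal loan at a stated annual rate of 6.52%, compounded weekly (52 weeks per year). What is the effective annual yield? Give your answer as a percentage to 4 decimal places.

EAR = (1 + 0.0652/52)^52 − 1.
= (1 + 0.001254)^52 − 1 = 1.067329 − 1 = 6.7329%.

6.7329%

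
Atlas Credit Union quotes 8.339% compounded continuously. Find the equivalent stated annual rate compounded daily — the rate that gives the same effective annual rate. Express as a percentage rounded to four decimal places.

EAR under continuous compounding: e^0.08339 − 1 = 0.086966.
Solve (1 + r/365)^365 = 1.086966: r/365 = 1.086966^(1/365) − 1 = 0.000228, so r = 0.083400 = 8.3400%.

8.3400%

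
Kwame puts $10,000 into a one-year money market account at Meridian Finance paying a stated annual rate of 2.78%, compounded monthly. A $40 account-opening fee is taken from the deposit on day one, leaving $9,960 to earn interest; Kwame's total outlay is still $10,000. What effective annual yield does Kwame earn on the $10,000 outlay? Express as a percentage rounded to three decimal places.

Value after one year: 9,960 × (1 + 0.0278/12)^12 = 9,960 × 1.028157 = $10,240.44.
Effective yield on the $10,000 outlay: 10,240.44 / 10,000 − 1 = 0.024044 = 2.404%.

2.404%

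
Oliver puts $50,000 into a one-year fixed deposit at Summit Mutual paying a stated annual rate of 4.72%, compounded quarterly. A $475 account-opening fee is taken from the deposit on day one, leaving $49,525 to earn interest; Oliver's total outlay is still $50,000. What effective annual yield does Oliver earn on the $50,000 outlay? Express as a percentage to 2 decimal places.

3.81%

Value after one year: 49,525 × (1 + 0.0472/4)^4 = 49,525 × 1.048042 = $51,904.28.
Effective yield on the $50,000 outlay: 51,904.28 / 50,000 − 1 = 0.038086 = 3.81%.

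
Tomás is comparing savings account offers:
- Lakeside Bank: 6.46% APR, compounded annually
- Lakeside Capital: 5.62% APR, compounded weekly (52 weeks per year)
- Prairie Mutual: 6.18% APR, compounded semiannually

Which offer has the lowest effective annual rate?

Lakeside Bank: compounded annually, EAR = 6.460%
Lakeside Capital: (1 + 0.0562/52)^52 − 1 = 5.778%
Prairie Mutual: (1 + 0.0618/2)^2 − 1 = 6.275%
The lowest effective annual rate is Lakeside Capital at 5.778%.

Lakeside Capital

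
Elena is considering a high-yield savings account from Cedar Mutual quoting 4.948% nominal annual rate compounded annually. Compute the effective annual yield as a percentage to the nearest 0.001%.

4.948%

Annual compounding means the effective rate equals the nominal rate: 4.948%.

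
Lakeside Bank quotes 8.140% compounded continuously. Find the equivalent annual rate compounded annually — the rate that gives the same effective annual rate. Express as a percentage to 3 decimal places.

EAR under continuous compounding: e^0.08140 − 1 = 0.084805.
Compounded annually, the equivalent nominal rate is the EAR itself: 8.480%.

8.480%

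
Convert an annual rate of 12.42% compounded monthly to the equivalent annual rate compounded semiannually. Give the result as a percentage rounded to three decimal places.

EAR = (1 + 0.1242/12)^12 − 1 = 0.131520.
Solve (1 + r/2)^2 = 1.131520: r/2 = 1.131520^(1/2) − 1 = 0.063729, so r = 0.127458 = 12.746%.

12.746%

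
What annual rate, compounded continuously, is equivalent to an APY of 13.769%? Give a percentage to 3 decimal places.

Continuous: nominal r satisfies e^r − 1 = 0.13769.
r = ln(1 + 0.13769) = ln(1.13769) = 0.129000 = 12.900%.

12.900%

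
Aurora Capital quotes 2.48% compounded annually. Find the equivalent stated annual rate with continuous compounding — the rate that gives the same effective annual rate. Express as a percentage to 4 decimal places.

Compounded annually, EAR = nominal = 0.024800.
Equivalent continuous rate: r = ln(1 + 0.024800) = 0.024497 = 2.4497%.

2.4497%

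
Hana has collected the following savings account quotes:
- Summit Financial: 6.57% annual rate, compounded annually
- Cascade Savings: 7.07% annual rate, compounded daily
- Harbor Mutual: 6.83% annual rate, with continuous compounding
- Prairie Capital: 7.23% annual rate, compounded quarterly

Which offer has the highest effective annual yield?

Prairie Capital

Summit Financial: compounded annually, EAR = 6.570%
Cascade Savings: (1 + 0.0707/365)^365 − 1 = 7.325%
Harbor Mutual: e^0.0683 − 1 = 7.069%
Prairie Capital: (1 + 0.0723/4)^4 − 1 = 7.428%
The highest effective annual rate is Prairie Capital at 7.428%.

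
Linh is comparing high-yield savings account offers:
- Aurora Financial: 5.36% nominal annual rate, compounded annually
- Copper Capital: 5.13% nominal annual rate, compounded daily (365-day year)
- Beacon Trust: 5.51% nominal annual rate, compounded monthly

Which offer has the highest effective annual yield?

Beacon Trust

Aurora Financial: compounded annually, EAR = 5.360%
Copper Capital: (1 + 0.0513/365)^365 − 1 = 5.263%
Beacon Trust: (1 + 0.0551/12)^12 − 1 = 5.651%
The highest effective annual rate is Beacon Trust at 5.651%.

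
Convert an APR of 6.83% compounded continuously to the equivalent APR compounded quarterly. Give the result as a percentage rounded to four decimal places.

6.8886%

EAR under continuous compounding: e^0.0683 − 1 = 0.070686.
Solve (1 + r/4)^4 = 1.070686: r/4 = 1.070686^(1/4) − 1 = 0.017222, so r = 0.068886 = 6.8886%.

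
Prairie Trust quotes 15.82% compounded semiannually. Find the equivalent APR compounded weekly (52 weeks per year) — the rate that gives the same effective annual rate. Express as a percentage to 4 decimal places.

EAR = (1 + 0.1582/2)^2 − 1 = 0.164457.
Solve (1 + r/52)^52 = 1.164457: r/52 = 1.164457^(1/52) − 1 = 0.002932, so r = 0.152478 = 15.2478%.

15.2478%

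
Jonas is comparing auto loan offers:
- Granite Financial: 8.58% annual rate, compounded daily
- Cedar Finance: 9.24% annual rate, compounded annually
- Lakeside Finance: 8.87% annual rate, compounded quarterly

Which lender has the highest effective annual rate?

Granite Financial: (1 + 0.0858/365)^365 − 1 = 8.958%
Cedar Finance: compounded annually, EAR = 9.240%
Lakeside Finance: (1 + 0.0887/4)^4 − 1 = 9.169%
The highest effective annual rate is Cedar Finance at 9.240%.

Cedar Finance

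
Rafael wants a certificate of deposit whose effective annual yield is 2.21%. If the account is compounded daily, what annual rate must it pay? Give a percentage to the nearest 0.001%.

(1 + r/365)^365 − 1 = 0.0221, so 1 + r/365 = 1.0221^(1/365).
r/365 = 0.000060, so r = 0.021860 = 2.186%.

2.186%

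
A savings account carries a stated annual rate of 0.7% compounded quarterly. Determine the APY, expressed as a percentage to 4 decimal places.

0.7018%

EAR = (1 + 0.007/4)^4 − 1.
= (1 + 0.001750)^4 − 1 = 1.007018 − 1 = 0.7018%.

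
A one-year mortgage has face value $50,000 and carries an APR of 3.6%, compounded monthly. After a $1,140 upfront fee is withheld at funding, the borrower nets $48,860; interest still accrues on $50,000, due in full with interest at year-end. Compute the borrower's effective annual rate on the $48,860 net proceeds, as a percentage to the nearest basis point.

6.08%

Amount owed after one year: 50,000 × (1 + 0.036/12)^12 = 50,000 × 1.036600 = $51,830.00.
Effective rate on net proceeds: 51,830.00 / 48,860 − 1 = 0.060786 = 6.08%.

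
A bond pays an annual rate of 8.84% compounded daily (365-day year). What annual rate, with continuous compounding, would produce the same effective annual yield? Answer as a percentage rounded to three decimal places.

EAR = (1 + 0.0884/365)^365 − 1 = 0.092413.
Equivalent continuous rate: r = ln(1 + 0.092413) = 0.088389 = 8.839%.

8.839%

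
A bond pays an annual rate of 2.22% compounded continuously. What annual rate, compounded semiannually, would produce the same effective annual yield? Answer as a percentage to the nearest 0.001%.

EAR under continuous compounding: e^0.0222 − 1 = 0.022448.
Solve (1 + r/2)^2 = 1.022448: r/2 = 1.022448^(1/2) − 1 = 0.011162, so r = 0.022324 = 2.232%.

2.232%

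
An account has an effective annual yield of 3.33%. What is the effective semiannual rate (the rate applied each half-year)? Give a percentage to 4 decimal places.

1.6514%

The per-half-year rate i satisfies (1 + i)^2 = 1 + 0.0333.
i = 1.0333^(1/2) − 1 = 0.0165136 = 1.6514%.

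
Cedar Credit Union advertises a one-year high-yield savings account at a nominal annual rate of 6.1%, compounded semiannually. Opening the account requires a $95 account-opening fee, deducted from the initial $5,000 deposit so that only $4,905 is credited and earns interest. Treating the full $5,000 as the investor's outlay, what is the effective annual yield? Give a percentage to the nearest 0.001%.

4.175%

Value after one year: 4,905 × (1 + 0.061/2)^2 = 4,905 × 1.061930 = $5,208.77.
Effective yield on the $5,000 outlay: 5,208.77 / 5,000 − 1 = 0.041754 = 4.175%.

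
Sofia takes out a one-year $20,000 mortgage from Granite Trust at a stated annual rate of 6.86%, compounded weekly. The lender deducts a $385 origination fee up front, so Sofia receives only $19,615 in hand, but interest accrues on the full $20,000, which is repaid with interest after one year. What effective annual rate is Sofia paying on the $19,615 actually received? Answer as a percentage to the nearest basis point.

9.20%

Amount owed after one year: 20,000 × (1 + 0.0686/52)^52 = 20,000 × 1.070959 = $21,419.19.
Effective rate on net proceeds: 21,419.19 / 19,615 − 1 = 0.091980 = 9.20%.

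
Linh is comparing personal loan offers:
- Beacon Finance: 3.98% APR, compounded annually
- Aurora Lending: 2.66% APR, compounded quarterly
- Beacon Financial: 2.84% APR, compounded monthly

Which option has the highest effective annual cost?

Beacon Finance: compounded annually, EAR = 3.980%
Aurora Lending: (1 + 0.0266/4)^4 − 1 = 2.687%
Beacon Financial: (1 + 0.0284/12)^12 − 1 = 2.877%
The highest effective annual rate is Beacon Finance at 3.980%.

Beacon Finance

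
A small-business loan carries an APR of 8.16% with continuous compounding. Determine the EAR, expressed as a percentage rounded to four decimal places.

8.5022%

With continuous compounding, EAR = e^0.0816 − 1.
e^0.0816 = 1.085022, so EAR = 0.085022 = 8.5022%.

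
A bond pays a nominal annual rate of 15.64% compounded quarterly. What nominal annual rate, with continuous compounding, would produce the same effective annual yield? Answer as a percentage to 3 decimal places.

15.342%

EAR = (1 + 0.1564/4)^4 − 1 = 0.165814.
Equivalent continuous rate: r = ln(1 + 0.165814) = 0.153420 = 15.342%.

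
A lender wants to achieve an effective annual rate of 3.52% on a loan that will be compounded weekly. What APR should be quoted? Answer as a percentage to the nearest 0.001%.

(1 + r/52)^52 − 1 = 0.0352, so 1 + r/52 = 1.0352^(1/52).
r/52 = 0.000666, so r = 0.034606 = 3.461%.

3.461%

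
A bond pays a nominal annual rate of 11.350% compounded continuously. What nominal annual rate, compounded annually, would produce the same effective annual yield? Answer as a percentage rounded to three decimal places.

12.019%

EAR under continuous compounding: e^0.11350 − 1 = 0.120192.
Compounded annually, the equivalent nominal rate is the EAR itself: 12.019%.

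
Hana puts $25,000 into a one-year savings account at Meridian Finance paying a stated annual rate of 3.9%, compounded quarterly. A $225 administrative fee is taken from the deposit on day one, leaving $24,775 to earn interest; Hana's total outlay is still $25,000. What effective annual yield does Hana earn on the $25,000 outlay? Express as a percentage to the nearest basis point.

Value after one year: 24,775 × (1 + 0.039/4)^4 = 24,775 × 1.039574 = $25,755.45.
Effective yield on the $25,000 outlay: 25,755.45 / 25,000 − 1 = 0.030218 = 3.02%.

3.02%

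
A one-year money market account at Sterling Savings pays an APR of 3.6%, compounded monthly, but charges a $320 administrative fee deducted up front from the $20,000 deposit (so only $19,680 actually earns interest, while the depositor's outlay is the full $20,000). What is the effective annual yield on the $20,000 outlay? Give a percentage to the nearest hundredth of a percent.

Value after one year: 19,680 × (1 + 0.036/12)^12 = 19,680 × 1.036600 = $20,400.29.
Effective yield on the $20,000 outlay: 20,400.29 / 20,000 − 1 = 0.020014 = 2.00%.

2.00%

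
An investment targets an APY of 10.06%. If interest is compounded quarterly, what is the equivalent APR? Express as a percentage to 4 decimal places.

(1 + r/4)^4 − 1 = 0.1006, so 1 + r/4 = 1.1006^(1/4).
r/4 = 0.024253, so r = 0.097013 = 9.7013%.

9.7013%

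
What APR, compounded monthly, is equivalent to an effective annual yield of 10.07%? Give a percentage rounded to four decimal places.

(1 + r/12)^12 − 1 = 0.1007, so 1 + r/12 = 1.1007^(1/12).
r/12 = 0.008028, so r = 0.096331 = 9.6331%.

9.6331%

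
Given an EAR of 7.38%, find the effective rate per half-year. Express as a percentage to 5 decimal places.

3.62432%

The per-half-year rate i satisfies (1 + i)^2 = 1 + 0.0738.
i = 1.0738^(1/2) − 1 = 0.0362432 = 3.62432%.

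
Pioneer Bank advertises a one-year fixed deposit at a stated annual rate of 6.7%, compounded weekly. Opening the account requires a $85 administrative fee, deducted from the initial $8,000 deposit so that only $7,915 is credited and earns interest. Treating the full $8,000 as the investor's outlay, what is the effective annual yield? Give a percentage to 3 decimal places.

5.789%

Value after one year: 7,915 × (1 + 0.067/52)^52 = 7,915 × 1.069249 = $8,463.11.
Effective yield on the $8,000 outlay: 8,463.11 / 8,000 − 1 = 0.057889 = 5.789%.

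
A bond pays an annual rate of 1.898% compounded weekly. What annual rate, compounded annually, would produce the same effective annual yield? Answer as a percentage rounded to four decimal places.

EAR = (1 + 0.01898/52)^52 − 1 = 0.019158.
Compounded annually, the equivalent nominal rate is the EAR itself: 1.9158%.

1.9158%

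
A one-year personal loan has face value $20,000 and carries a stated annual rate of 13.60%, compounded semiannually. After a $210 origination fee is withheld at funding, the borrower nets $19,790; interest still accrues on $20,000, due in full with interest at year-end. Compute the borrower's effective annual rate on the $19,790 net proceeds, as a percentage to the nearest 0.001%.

15.273%

Amount owed after one year: 20,000 × (1 + 0.1360/2)^2 = 20,000 × 1.140624 = $22,812.48.
Effective rate on net proceeds: 22,812.48 / 19,790 − 1 = 0.152728 = 15.273%.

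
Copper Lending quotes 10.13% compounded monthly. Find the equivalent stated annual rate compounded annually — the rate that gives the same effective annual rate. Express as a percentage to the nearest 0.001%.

EAR = (1 + 0.1013/12)^12 − 1 = 0.106138.
Compounded annually, the equivalent nominal rate is the EAR itself: 10.614%.

10.614%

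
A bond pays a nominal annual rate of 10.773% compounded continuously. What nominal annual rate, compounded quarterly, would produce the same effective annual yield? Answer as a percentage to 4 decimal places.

10.9194%

EAR under continuous compounding: e^0.10773 − 1 = 0.113747.
Solve (1 + r/4)^4 = 1.113747: r/4 = 1.113747^(1/4) − 1 = 0.027298, so r = 0.109194 = 10.9194%.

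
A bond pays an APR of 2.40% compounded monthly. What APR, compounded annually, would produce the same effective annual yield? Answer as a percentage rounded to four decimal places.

2.4266%

EAR = (1 + 0.0240/12)^12 − 1 = 0.024266.
Compounded annually, the equivalent nominal rate is the EAR itself: 2.4266%.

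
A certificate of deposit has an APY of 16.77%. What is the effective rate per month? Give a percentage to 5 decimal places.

1.30035%

The per-month rate i satisfies (1 + i)^12 = 1 + 0.1677.
i = 1.1677^(1/12) − 1 = 0.0130035 = 1.30035%.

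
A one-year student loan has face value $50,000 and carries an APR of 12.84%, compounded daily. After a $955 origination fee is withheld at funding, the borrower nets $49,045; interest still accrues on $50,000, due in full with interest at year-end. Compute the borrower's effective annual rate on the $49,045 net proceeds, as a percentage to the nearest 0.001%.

15.912%

Amount owed after one year: 50,000 × (1 + 0.1284/365)^365 = 50,000 × 1.136982 = $56,849.10.
Effective rate on net proceeds: 56,849.10 / 49,045 − 1 = 0.159121 = 15.912%.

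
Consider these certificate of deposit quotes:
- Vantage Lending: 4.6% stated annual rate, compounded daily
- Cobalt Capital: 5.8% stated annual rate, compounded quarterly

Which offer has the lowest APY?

Vantage Lending: (1 + 0.046/365)^365 − 1 = 4.707%
Cobalt Capital: (1 + 0.058/4)^4 − 1 = 5.927%
The lowest effective annual rate is Vantage Lending at 4.707%.

Vantage Lending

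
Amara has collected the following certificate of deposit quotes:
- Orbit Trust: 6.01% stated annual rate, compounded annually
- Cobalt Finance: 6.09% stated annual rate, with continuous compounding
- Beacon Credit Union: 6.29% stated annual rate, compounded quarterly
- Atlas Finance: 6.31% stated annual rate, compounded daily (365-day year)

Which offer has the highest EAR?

Atlas Finance

Orbit Trust: compounded annually, EAR = 6.010%
Cobalt Finance: e^0.0609 − 1 = 6.279%
Beacon Credit Union: (1 + 0.0629/4)^4 − 1 = 6.440%
Atlas Finance: (1 + 0.0631/365)^365 − 1 = 6.513%
The highest effective annual rate is Atlas Finance at 6.513%.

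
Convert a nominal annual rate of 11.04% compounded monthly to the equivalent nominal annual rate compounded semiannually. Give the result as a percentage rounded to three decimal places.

EAR = (1 + 0.1104/12)^12 − 1 = 0.116161.
Solve (1 + r/2)^2 = 1.116161: r/2 = 1.116161^(1/2) − 1 = 0.056485, so r = 0.112971 = 11.297%.

11.297%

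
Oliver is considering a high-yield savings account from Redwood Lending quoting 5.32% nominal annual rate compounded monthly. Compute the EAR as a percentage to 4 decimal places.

5.4517%

EAR = (1 + 0.0532/12)^12 − 1.
= (1 + 0.004433)^12 − 1 = 1.054517 − 1 = 5.4517%.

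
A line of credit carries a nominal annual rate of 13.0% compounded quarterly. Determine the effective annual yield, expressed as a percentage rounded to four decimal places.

13.6476%

EAR = (1 + 0.130/4)^4 − 1.
= 1.136476 − 1 = 13.6476%.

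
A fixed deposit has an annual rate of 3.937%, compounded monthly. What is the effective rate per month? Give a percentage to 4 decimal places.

0.3281%

With a nominal annual rate compounded monthly, the periodic rate is the nominal rate divided by 12.
i = 0.03937 / 12 = 0.0032808 = 0.3281%.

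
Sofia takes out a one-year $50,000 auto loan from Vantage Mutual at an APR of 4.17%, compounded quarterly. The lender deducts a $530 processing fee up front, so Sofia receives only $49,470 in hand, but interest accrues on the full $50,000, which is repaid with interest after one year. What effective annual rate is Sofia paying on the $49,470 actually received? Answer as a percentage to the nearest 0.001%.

5.352%

Amount owed after one year: 50,000 × (1 + 0.0417/4)^4 = 50,000 × 1.042357 = $52,117.83.
Effective rate on net proceeds: 52,117.83 / 49,470 − 1 = 0.053524 = 5.352%.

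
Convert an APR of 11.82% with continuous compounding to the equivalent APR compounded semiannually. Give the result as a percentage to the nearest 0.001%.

EAR under continuous compounding: e^0.1182 − 1 = 0.125469.
Solve (1 + r/2)^2 = 1.125469: r/2 = 1.125469^(1/2) − 1 = 0.060881, so r = 0.121763 = 12.176%.

12.176%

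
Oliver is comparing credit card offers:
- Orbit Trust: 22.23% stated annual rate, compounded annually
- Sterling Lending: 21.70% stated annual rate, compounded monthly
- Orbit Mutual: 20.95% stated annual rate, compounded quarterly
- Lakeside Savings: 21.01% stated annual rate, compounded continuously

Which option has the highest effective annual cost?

Sterling Lending

Orbit Trust: compounded annually, EAR = 22.230%
Sterling Lending: (1 + 0.2170/12)^12 − 1 = 23.994%
Orbit Mutual: (1 + 0.2095/4)^4 − 1 = 22.654%
Lakeside Savings: e^0.2101 − 1 = 23.380%
The highest effective annual rate is Sterling Lending at 23.994%.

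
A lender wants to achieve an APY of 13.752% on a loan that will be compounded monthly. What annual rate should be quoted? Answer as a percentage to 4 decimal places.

12.9545%

(1 + r/12)^12 − 1 = 0.13752, so 1 + r/12 = 1.13752^(1/12).
r/12 = 0.010795, so r = 0.129545 = 12.9545%.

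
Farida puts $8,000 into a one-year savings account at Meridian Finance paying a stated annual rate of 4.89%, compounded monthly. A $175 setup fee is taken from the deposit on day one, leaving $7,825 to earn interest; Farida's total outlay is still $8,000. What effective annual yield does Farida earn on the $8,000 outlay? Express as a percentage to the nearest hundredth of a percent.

Value after one year: 7,825 × (1 + 0.0489/12)^12 = 7,825 × 1.050011 = $8,216.34.
Effective yield on the $8,000 outlay: 8,216.34 / 8,000 − 1 = 0.027042 = 2.70%.

2.70%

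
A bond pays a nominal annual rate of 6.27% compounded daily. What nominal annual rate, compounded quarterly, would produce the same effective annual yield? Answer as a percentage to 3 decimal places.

6.319%

EAR = (1 + 0.0627/365)^365 − 1 = 0.064702.
Solve (1 + r/4)^4 = 1.064702: r/4 = 1.064702^(1/4) − 1 = 0.015797, so r = 0.063189 = 6.319%.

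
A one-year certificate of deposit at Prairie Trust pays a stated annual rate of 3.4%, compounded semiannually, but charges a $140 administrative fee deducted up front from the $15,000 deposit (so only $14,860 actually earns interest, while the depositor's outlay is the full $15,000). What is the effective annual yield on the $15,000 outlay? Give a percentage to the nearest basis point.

Value after one year: 14,860 × (1 + 0.034/2)^2 = 14,860 × 1.034289 = $15,369.53.
Effective yield on the $15,000 outlay: 15,369.53 / 15,000 − 1 = 0.024636 = 2.46%.

2.46%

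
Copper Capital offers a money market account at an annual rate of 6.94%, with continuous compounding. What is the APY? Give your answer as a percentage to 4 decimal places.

7.1865%

With continuous compounding, EAR = e^0.0694 − 1.
e^0.0694 = 1.071865, so EAR = 0.071865 = 7.1865%.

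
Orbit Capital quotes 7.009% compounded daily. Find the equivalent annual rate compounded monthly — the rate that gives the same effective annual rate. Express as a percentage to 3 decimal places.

7.029%

EAR = (1 + 0.07009/365)^365 − 1 = 0.072597.
Solve (1 + r/12)^12 = 1.072597: r/12 = 1.072597^(1/12) − 1 = 0.005857, so r = 0.070288 = 7.029%.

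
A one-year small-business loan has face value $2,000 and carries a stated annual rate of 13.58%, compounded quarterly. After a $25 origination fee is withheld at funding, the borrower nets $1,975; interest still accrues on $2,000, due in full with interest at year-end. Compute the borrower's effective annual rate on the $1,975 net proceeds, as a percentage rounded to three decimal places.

15.734%

Amount owed after one year: 2,000 × (1 + 0.1358/4)^4 = 2,000 × 1.142873 = $2,285.75.
Effective rate on net proceeds: 2,285.75 / 1,975 − 1 = 0.157340 = 15.734%.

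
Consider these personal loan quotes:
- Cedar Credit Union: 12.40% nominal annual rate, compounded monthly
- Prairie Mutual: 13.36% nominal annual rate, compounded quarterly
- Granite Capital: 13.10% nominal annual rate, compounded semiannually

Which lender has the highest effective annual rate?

Cedar Credit Union: (1 + 0.1240/12)^12 − 1 = 13.130%
Prairie Mutual: (1 + 0.1336/4)^4 − 1 = 14.044%
Granite Capital: (1 + 0.1310/2)^2 − 1 = 13.529%
The highest effective annual rate is Prairie Mutual at 14.044%.

Prairie Mutual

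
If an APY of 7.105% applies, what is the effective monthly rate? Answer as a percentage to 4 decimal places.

0.5736%

The per-month rate i satisfies (1 + i)^12 = 1 + 0.07105.
i = 1.07105^(1/12) − 1 = 0.0057363 = 0.5736%.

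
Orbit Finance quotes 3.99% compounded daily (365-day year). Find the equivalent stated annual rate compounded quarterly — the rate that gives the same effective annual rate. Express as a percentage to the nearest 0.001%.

EAR = (1 + 0.0399/365)^365 − 1 = 0.040704.
Solve (1 + r/4)^4 = 1.040704: r/4 = 1.040704^(1/4) − 1 = 0.010024, so r = 0.040097 = 4.010%.

4.010%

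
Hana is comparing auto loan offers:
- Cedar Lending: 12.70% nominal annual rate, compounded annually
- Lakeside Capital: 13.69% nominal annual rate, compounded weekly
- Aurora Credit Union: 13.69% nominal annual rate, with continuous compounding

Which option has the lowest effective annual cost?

Cedar Lending

Cedar Lending: compounded annually, EAR = 12.700%
Lakeside Capital: (1 + 0.1369/52)^52 − 1 = 14.651%
Aurora Credit Union: e^0.1369 − 1 = 14.671%
The lowest effective annual rate is Cedar Lending at 12.700%.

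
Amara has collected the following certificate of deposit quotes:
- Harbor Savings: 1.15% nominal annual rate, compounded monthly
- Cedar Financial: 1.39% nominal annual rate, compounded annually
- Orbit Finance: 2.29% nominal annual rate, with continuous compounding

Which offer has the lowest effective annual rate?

Harbor Savings: (1 + 0.0115/12)^12 − 1 = 1.156%
Cedar Financial: compounded annually, EAR = 1.390%
Orbit Finance: e^0.0229 − 1 = 2.316%
The lowest effective annual rate is Harbor Savings at 1.156%.

Harbor Savings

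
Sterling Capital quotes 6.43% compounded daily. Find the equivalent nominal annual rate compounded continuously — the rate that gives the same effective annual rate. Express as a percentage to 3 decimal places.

EAR = (1 + 0.0643/365)^365 − 1 = 0.066406.
Equivalent continuous rate: r = ln(1 + 0.066406) = 0.064294 = 6.429%.

6.429%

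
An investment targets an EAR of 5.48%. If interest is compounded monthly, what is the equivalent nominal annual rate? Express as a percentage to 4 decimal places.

5.3470%

(1 + r/12)^12 − 1 = 0.0548, so 1 + r/12 = 1.0548^(1/12).
r/12 = 0.004456, so r = 0.053470 = 5.3470%.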